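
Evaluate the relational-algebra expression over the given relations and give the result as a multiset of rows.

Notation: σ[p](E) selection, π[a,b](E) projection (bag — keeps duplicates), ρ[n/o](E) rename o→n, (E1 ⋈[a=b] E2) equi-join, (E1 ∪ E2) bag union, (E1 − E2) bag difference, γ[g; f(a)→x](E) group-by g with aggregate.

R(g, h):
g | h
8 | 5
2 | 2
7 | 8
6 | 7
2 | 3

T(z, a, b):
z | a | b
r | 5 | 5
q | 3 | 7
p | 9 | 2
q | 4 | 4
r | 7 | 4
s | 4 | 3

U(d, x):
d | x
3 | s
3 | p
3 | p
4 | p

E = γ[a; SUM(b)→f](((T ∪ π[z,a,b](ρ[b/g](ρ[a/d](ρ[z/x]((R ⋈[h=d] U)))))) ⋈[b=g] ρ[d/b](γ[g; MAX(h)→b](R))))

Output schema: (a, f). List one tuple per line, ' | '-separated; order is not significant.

Per-node cardinality:
  T → 6
  R → 5
  U → 4
  (R ⋈[h=d] U) → 3
  ρ[z/x]((R ⋈[h=d] U)) → 3
  ρ[a/d](ρ[z/x]((R ⋈[h=d] U))) → 3
  ρ[b/g](ρ[a/d](ρ[z/x]((R ⋈[h=d] U)))) → 3
  π[z,a,b](ρ[b/g](ρ[a/d](ρ[z/x]((R ⋈[h=d] U))))) → 3
  (T ∪ π[z,a,b](ρ[b/g](ρ[a/d](ρ[z/x]((R ⋈[h=d] U)))))) → 9
  R → 5
  γ[g; MAX(h)→b](R) → 4
  ρ[d/b](γ[g; MAX(h)→b](R)) → 4
  ((T ∪ π[z,a,b](ρ[b/g](ρ[a/d](ρ[z/x]((R ⋈[h=d] U)))))) ⋈[b=g] ρ[d/b](γ[g; MAX(h)→b](R))) → 5
  γ[a; SUM(b)→f](((T ∪ π[z,a,b](ρ[b/g](ρ[a/d](ρ[z/x]((R ⋈[h=d] U)))))) ⋈[b=g] ρ[d/b](γ[g; MAX(h)→b](R)))) → 2

== RESULT ==
a | f
3 | 13
9 | 2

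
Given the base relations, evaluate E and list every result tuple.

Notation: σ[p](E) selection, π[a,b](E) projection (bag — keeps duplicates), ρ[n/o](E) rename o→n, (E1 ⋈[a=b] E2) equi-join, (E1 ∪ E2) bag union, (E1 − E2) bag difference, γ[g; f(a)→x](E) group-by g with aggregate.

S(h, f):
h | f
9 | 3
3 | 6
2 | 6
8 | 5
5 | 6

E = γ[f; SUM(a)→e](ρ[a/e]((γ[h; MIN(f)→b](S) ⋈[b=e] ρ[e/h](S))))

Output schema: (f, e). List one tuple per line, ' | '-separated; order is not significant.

Row counts bottom-up:
  S → 5
  γ[h; MIN(f)→b](S) → 5
  S → 5
  ρ[e/h](S) → 5
  (γ[h; MIN(f)→b](S) ⋈[b=e] ρ[e/h](S)) → 2
  ρ[a/e]((γ[h; MIN(f)→b](S) ⋈[b=e] ρ[e/h](S))) → 2
  γ[f; SUM(a)→e](ρ[a/e]((γ[h; MIN(f)→b](S) ⋈[b=e] ρ[e/h](S)))) → 1

== RESULT ==
f | e
6 | 8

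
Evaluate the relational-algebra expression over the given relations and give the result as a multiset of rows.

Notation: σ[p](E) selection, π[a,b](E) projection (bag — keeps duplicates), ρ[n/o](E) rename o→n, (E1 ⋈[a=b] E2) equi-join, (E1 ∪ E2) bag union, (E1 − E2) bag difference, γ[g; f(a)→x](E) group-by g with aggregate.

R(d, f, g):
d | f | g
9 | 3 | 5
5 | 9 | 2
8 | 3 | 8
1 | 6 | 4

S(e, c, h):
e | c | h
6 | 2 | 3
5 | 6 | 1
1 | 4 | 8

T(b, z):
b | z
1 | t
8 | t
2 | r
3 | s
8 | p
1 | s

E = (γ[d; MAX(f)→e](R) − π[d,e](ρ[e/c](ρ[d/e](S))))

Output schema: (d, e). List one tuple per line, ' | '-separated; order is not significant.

Per-node cardinality:
  R → 4
  γ[d; MAX(f)→e](R) → 4
  S → 3
  ρ[d/e](S) → 3
  ρ[e/c](ρ[d/e](S)) → 3
  π[d,e](ρ[e/c](ρ[d/e](S))) → 3
  (γ[d; MAX(f)→e](R) − π[d,e](ρ[e/c](ρ[d/e](S)))) → 4

== RESULT ==
d | e
1 | 6
5 | 9
8 | 3
9 | 3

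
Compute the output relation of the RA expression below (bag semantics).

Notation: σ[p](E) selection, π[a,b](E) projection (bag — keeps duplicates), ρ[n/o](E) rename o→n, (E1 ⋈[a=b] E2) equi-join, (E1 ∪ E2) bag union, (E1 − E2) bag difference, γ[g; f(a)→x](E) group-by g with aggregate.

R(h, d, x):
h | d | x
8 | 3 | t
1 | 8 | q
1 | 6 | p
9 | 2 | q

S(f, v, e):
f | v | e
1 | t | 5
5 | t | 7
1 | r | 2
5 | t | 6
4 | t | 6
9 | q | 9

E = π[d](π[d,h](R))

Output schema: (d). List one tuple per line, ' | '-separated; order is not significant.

Per-node cardinality:
  R → 4
  π[d,h](R) → 4
  π[d](π[d,h](R)) → 4

== RESULT ==
d
2
3
6
8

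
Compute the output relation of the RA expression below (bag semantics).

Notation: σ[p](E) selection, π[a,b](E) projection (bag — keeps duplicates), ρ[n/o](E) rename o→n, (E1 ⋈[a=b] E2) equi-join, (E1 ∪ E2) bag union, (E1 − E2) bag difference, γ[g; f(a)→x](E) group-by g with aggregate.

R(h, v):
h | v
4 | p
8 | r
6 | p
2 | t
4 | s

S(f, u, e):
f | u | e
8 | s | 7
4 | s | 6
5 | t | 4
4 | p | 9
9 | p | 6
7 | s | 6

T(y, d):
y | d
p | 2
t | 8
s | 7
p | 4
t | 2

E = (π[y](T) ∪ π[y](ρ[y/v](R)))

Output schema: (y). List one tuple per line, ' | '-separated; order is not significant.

Row counts bottom-up:
  T → 5
  π[y](T) → 5
  R → 5
  ρ[y/v](R) → 5
  π[y](ρ[y/v](R)) → 5
  (π[y](T) ∪ π[y](ρ[y/v](R))) → 10

== RESULT ==
y
p
p
p
p
r
s
s
t
t
t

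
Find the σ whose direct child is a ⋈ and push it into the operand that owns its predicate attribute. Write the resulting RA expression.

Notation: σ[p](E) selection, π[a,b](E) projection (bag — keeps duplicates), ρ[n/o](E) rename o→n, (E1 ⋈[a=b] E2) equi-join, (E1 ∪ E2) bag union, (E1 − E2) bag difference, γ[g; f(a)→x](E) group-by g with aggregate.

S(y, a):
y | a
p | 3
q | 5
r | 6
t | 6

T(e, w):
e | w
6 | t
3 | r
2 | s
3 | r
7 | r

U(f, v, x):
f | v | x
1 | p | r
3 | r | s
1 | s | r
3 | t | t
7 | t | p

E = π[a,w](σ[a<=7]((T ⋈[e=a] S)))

σ filters on a, owned by the right side.
E' = π[a,w]((T ⋈[e=a] σ[a<=7](S)))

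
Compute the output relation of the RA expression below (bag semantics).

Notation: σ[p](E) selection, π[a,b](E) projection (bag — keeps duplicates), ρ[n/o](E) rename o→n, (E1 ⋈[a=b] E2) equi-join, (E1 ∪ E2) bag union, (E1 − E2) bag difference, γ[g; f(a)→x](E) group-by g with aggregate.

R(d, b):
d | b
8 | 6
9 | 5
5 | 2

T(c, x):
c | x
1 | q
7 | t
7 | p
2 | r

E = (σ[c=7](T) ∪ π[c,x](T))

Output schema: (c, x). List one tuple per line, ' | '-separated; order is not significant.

Row counts bottom-up:
  T → 4
  σ[c=7](T) → 2
  T → 4
  π[c,x](T) → 4
  (σ[c=7](T) ∪ π[c,x](T)) → 6

== RESULT ==
c | x
1 | q
2 | r
7 | p
7 | p
7 | t
7 | t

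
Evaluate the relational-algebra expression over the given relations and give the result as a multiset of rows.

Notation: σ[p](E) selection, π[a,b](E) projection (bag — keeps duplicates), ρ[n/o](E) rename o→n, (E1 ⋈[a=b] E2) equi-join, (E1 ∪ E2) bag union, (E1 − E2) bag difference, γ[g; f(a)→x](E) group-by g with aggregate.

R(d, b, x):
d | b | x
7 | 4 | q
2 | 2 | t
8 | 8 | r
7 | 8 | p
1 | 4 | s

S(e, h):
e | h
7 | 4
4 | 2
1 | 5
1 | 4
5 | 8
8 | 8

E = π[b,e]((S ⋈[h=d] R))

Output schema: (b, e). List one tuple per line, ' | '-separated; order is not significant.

Per-node cardinality:
  S → 6
  R → 5
  (S ⋈[h=d] R) → 3
  π[b,e]((S ⋈[h=d] R)) → 3

== RESULT ==
b | e
2 | 4
8 | 5
8 | 8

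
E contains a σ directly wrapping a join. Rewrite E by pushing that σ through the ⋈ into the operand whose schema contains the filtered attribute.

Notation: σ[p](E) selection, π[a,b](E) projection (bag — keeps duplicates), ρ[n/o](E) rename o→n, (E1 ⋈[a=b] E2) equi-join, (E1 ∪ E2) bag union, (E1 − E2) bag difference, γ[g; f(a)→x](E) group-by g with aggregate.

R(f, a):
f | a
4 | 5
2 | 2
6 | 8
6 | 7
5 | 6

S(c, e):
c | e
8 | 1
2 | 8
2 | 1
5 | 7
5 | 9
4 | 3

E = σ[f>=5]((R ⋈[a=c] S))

σ filters on f, owned by the left side.
E' = (σ[f>=5](R) ⋈[a=c] S)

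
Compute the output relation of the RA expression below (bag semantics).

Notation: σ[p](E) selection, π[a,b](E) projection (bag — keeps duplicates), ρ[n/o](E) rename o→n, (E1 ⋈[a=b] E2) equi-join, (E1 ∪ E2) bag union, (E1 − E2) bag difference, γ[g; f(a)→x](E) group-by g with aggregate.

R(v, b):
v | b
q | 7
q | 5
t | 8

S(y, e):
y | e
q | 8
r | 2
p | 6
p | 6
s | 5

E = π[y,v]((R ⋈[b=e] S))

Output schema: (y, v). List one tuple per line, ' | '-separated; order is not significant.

Subexpression sizes:
  R → 3
  S → 5
  (R ⋈[b=e] S) → 2
  π[y,v]((R ⋈[b=e] S)) → 2

== RESULT ==
y | v
q | t
s | q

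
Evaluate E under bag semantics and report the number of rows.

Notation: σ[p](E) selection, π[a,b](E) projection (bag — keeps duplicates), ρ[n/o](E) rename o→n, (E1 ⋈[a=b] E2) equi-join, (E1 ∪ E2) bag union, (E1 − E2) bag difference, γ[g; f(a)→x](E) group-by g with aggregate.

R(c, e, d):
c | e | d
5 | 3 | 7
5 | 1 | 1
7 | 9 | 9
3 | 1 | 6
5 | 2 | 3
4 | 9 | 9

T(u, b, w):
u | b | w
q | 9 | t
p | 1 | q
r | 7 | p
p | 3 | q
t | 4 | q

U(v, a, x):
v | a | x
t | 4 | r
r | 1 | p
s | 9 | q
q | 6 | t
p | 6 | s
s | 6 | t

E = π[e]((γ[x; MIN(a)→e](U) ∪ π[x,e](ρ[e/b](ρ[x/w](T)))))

Row counts bottom-up:
  U → 6
  γ[x; MIN(a)→e](U) → 5
  T → 5
  ρ[x/w](T) → 5
  ρ[e/b](ρ[x/w](T)) → 5
  π[x,e](ρ[e/b](ρ[x/w](T))) → 5
  (γ[x; MIN(a)→e](U) ∪ π[x,e](ρ[e/b](ρ[x/w](T)))) → 10
  π[e]((γ[x; MIN(a)→e](U) ∪ π[x,e](ρ[e/b](ρ[x/w](T))))) → 10

|E| = 10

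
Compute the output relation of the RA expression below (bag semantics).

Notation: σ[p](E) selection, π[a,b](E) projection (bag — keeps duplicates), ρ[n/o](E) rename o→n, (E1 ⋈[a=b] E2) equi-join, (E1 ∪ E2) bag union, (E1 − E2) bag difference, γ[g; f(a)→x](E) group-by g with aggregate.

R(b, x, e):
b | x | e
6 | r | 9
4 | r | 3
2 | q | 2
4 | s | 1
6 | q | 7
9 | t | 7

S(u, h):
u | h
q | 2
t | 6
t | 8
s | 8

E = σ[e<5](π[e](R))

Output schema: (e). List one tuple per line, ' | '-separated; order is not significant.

Row counts bottom-up:
  R → 6
  π[e](R) → 6
  σ[e<5](π[e](R)) → 3

== RESULT ==
e
1
2
3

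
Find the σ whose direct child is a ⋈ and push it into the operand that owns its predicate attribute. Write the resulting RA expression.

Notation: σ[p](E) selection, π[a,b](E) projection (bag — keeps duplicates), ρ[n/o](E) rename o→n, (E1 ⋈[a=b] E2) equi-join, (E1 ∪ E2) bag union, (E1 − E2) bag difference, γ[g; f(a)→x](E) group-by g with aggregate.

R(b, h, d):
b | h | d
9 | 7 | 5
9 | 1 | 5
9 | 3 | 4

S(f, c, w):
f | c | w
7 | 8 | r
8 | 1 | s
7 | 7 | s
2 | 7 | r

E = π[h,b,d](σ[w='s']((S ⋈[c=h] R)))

σ filters on w, owned by the left side.
E' = π[h,b,d]((σ[w='s'](S) ⋈[c=h] R))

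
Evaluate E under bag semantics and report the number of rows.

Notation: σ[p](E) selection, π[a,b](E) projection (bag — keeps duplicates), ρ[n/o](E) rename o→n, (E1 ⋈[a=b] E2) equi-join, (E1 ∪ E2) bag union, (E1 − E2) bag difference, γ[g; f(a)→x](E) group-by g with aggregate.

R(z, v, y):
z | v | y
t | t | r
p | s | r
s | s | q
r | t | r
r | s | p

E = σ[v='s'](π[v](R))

Per-node cardinality:
  R → 5
  π[v](R) → 5
  σ[v='s'](π[v](R)) → 3

|E| = 3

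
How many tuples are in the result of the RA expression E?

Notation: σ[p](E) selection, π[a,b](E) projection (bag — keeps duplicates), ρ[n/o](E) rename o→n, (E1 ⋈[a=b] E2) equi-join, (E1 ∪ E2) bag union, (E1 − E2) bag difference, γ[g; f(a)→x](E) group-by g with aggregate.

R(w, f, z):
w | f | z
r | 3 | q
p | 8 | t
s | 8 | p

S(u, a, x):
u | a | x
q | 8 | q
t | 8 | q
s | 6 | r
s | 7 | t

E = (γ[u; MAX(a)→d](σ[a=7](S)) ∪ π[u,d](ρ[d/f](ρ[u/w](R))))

Stepwise |·|:
  S → 4
  σ[a=7](S) → 1
  γ[u; MAX(a)→d](σ[a=7](S)) → 1
  R → 3
  ρ[u/w](R) → 3
  ρ[d/f](ρ[u/w](R)) → 3
  π[u,d](ρ[d/f](ρ[u/w](R))) → 3
  (γ[u; MAX(a)→d](σ[a=7](S)) ∪ π[u,d](ρ[d/f](ρ[u/w](R)))) → 4

|E| = 4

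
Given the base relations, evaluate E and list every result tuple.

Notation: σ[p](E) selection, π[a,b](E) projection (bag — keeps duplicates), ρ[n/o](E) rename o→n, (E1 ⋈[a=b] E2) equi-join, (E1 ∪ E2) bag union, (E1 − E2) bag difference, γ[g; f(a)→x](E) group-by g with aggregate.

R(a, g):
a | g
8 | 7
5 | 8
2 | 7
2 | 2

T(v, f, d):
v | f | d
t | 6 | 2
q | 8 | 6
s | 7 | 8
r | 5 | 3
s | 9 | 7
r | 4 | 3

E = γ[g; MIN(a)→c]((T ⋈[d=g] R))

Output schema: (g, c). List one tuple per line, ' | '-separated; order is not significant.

Stepwise |·|:
  T → 6
  R → 4
  (T ⋈[d=g] R) → 4
  γ[g; MIN(a)→c]((T ⋈[d=g] R)) → 3

== RESULT ==
g | c
2 | 2
7 | 2
8 | 5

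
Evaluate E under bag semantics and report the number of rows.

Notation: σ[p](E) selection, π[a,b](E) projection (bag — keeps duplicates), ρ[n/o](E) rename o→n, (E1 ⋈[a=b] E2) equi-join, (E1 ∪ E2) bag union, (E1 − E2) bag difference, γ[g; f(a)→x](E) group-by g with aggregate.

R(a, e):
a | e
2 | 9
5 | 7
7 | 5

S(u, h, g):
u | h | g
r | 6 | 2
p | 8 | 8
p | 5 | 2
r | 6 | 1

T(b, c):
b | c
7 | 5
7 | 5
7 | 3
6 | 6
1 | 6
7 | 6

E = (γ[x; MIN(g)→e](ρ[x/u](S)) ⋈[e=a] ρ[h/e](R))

Per-node cardinality:
  S → 4
  ρ[x/u](S) → 4
  γ[x; MIN(g)→e](ρ[x/u](S)) → 2
  R → 3
  ρ[h/e](R) → 3
  (γ[x; MIN(g)→e](ρ[x/u](S)) ⋈[e=a] ρ[h/e](R)) → 1

|E| = 1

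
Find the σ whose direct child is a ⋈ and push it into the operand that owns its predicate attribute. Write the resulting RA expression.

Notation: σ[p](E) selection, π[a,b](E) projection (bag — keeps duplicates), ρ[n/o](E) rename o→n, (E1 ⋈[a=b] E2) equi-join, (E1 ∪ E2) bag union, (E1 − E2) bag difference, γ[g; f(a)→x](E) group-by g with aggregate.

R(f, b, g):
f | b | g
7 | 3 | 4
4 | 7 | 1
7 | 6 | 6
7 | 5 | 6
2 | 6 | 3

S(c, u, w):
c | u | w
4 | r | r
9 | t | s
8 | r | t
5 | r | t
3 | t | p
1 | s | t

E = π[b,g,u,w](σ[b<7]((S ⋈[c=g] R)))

σ filters on b, owned by the right side.
E' = π[b,g,u,w]((S ⋈[c=g] σ[b<7](R)))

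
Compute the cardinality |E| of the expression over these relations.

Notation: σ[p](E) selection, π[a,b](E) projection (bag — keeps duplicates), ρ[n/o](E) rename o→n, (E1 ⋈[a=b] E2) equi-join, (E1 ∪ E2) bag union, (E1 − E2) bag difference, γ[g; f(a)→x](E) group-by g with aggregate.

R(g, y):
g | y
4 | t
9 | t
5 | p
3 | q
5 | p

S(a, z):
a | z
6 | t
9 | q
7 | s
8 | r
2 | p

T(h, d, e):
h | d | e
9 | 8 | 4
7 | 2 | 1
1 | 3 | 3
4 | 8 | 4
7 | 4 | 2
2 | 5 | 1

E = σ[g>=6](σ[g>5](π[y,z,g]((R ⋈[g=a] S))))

Subexpression sizes:
  R → 5
  S → 5
  (R ⋈[g=a] S) → 1
  π[y,z,g]((R ⋈[g=a] S)) → 1
  σ[g>5](π[y,z,g]((R ⋈[g=a] S))) → 1
  σ[g>=6](σ[g>5](π[y,z,g]((R ⋈[g=a] S)))) → 1

|E| = 1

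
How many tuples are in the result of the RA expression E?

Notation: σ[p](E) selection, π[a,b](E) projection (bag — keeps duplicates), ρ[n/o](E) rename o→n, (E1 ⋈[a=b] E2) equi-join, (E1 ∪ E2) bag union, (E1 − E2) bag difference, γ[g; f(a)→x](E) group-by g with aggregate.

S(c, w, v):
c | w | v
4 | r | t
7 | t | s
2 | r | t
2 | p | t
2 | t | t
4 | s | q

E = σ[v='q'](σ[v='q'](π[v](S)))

Subexpression sizes:
  S → 6
  π[v](S) → 6
  σ[v='q'](π[v](S)) → 1
  σ[v='q'](σ[v='q'](π[v](S))) → 1

|E| = 1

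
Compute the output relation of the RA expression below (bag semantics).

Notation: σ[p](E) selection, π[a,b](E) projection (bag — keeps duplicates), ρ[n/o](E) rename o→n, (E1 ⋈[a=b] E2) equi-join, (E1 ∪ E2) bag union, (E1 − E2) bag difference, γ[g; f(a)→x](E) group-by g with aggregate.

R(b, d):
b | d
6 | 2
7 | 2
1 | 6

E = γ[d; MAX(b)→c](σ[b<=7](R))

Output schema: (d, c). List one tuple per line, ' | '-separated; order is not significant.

Subexpression sizes:
  R → 3
  σ[b<=7](R) → 3
  γ[d; MAX(b)→c](σ[b<=7](R)) → 2

== RESULT ==
d | c
2 | 7
6 | 1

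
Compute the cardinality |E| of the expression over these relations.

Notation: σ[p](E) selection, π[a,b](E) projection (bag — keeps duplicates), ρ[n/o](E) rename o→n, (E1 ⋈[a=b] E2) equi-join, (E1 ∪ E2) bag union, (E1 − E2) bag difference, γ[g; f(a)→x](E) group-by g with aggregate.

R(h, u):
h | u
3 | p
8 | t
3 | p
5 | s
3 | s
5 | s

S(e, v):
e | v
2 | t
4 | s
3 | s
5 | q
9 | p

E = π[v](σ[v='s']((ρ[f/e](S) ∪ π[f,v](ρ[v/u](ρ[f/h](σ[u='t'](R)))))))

Stepwise |·|:
  S → 5
  ρ[f/e](S) → 5
  R → 6
  σ[u='t'](R) → 1
  ρ[f/h](σ[u='t'](R)) → 1
  ρ[v/u](ρ[f/h](σ[u='t'](R))) → 1
  π[f,v](ρ[v/u](ρ[f/h](σ[u='t'](R)))) → 1
  (ρ[f/e](S) ∪ π[f,v](ρ[v/u](ρ[f/h](σ[u='t'](R))))) → 6
  σ[v='s']((ρ[f/e](S) ∪ π[f,v](ρ[v/u](ρ[f/h](σ[u='t'](R)))))) → 2
  π[v](σ[v='s']((ρ[f/e](S) ∪ π[f,v](ρ[v/u](ρ[f/h](σ[u='t'](R))))))) → 2

|E| = 2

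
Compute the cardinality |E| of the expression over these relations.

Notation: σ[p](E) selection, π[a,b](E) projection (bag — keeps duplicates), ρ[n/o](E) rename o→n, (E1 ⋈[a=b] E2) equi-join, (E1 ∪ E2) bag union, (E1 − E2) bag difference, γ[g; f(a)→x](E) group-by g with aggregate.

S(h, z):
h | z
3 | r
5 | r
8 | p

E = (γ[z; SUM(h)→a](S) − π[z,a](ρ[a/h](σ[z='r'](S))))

Per-node cardinality:
  S → 3
  γ[z; SUM(h)→a](S) → 2
  S → 3
  σ[z='r'](S) → 2
  ρ[a/h](σ[z='r'](S)) → 2
  π[z,a](ρ[a/h](σ[z='r'](S))) → 2
  (γ[z; SUM(h)→a](S) − π[z,a](ρ[a/h](σ[z='r'](S)))) → 2

|E| = 2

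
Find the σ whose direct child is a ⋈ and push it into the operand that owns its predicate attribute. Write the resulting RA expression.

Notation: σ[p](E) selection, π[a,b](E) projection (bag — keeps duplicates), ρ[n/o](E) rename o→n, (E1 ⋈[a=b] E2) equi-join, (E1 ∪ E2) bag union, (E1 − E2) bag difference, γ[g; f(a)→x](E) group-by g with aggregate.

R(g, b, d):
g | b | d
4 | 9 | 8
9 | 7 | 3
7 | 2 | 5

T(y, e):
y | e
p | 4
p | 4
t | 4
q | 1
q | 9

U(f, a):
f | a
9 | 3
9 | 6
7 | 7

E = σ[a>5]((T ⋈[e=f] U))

σ filters on a, owned by the right side.
E' = (T ⋈[e=f] σ[a>5](U))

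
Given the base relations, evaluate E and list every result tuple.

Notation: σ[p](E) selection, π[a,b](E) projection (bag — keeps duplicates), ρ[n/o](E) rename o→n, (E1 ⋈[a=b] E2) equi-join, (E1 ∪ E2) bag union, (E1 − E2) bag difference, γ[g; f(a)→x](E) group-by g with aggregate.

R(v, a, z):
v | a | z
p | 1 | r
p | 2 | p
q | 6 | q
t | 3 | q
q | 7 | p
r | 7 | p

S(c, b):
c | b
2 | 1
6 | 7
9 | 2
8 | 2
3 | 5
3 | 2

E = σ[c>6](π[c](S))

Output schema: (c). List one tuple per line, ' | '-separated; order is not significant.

Row counts bottom-up:
  S → 6
  π[c](S) → 6
  σ[c>6](π[c](S)) → 2

== RESULT ==
c
8
9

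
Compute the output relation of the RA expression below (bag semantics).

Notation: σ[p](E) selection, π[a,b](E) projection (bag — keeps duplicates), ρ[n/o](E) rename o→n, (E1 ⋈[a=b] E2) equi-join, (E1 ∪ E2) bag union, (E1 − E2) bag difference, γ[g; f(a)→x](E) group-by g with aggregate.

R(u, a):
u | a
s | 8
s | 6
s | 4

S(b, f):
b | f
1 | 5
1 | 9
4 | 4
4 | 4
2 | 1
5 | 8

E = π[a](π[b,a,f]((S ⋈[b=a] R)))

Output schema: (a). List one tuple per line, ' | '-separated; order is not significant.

Stepwise |·|:
  S → 6
  R → 3
  (S ⋈[b=a] R) → 2
  π[b,a,f]((S ⋈[b=a] R)) → 2
  π[a](π[b,a,f]((S ⋈[b=a] R))) → 2

== RESULT ==
a
4
4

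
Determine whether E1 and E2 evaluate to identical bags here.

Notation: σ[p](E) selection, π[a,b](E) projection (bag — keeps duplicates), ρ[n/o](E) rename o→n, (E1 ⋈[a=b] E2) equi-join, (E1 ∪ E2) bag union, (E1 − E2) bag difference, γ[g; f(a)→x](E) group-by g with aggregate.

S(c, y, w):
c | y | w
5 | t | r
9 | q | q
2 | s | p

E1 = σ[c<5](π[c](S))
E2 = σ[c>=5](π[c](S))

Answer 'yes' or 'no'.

E1 row counts bottom-up:
  S → 3
  π[c](S) → 3
  σ[c<5](π[c](S)) → 1
E2 row counts bottom-up:
  S → 3
  π[c](S) → 3
  σ[c>=5](π[c](S)) → 2

E1 result:
c
2
E2 result:
c
5
9
Witness: (2,) appears 1× in E1 but 0× in E2.

no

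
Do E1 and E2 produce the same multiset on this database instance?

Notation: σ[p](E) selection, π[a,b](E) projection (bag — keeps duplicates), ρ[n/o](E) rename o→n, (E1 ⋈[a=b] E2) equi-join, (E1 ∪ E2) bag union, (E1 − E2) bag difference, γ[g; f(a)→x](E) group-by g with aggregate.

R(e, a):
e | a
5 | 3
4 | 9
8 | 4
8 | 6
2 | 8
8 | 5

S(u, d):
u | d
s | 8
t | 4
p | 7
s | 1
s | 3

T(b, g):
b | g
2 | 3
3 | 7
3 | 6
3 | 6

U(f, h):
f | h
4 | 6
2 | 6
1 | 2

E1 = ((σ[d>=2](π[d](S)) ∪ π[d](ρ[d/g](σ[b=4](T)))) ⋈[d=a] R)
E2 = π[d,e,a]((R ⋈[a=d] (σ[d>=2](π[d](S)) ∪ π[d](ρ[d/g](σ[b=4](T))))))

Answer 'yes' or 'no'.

E1 subexpression sizes:
  S → 5
  π[d](S) → 5
  σ[d>=2](π[d](S)) → 4
  T → 4
  σ[b=4](T) → 0
  ρ[d/g](σ[b=4](T)) → 0
  π[d](ρ[d/g](σ[b=4](T))) → 0
  (σ[d>=2](π[d](S)) ∪ π[d](ρ[d/g](σ[b=4](T)))) → 4
  R → 6
  ((σ[d>=2](π[d](S)) ∪ π[d](ρ[d/g](σ[b=4](T)))) ⋈[d=a] R) → 3
E2 subexpression sizes:
  R → 6
  S → 5
  π[d](S) → 5
  σ[d>=2](π[d](S)) → 4
  T → 4
  σ[b=4](T) → 0
  ρ[d/g](σ[b=4](T)) → 0
  π[d](ρ[d/g](σ[b=4](T))) → 0
  (σ[d>=2](π[d](S)) ∪ π[d](ρ[d/g](σ[b=4](T)))) → 4
  (R ⋈[a=d] (σ[d>=2](π[d](S)) ∪ π[d](ρ[d/g](σ[b=4](T))))) → 3
  π[d,e,a]((R ⋈[a=d] (σ[d>=2](π[d](S)) ∪ π[d](ρ[d/g](σ[b=4](T)))))) → 3

E1 and E2 produce the same multiset:
d | e | a
3 | 5 | 3
4 | 8 | 4
8 | 2 | 8

yes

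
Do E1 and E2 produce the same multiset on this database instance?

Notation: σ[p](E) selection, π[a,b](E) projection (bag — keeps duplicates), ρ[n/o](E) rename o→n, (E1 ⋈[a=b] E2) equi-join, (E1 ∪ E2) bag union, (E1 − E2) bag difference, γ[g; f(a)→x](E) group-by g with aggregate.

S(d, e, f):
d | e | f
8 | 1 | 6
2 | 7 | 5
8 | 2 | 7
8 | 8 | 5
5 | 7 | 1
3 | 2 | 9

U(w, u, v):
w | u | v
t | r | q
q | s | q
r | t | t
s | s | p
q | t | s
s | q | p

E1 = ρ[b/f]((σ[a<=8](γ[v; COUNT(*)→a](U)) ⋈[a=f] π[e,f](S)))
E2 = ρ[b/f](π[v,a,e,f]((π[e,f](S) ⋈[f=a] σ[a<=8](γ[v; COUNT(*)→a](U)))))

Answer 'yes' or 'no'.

E1 stepwise |·|:
  U → 6
  γ[v; COUNT(*)→a](U) → 4
  σ[a<=8](γ[v; COUNT(*)→a](U)) → 4
  S → 6
  π[e,f](S) → 6
  (σ[a<=8](γ[v; COUNT(*)→a](U)) ⋈[a=f] π[e,f](S)) → 2
  ρ[b/f]((σ[a<=8](γ[v; COUNT(*)→a](U)) ⋈[a=f] π[e,f](S))) → 2
E2 stepwise |·|:
  S → 6
  π[e,f](S) → 6
  U → 6
  γ[v; COUNT(*)→a](U) → 4
  σ[a<=8](γ[v; COUNT(*)→a](U)) → 4
  (π[e,f](S) ⋈[f=a] σ[a<=8](γ[v; COUNT(*)→a](U))) → 2
  π[v,a,e,f]((π[e,f](S) ⋈[f=a] σ[a<=8](γ[v; COUNT(*)→a](U)))) → 2
  ρ[b/f](π[v,a,e,f]((π[e,f](S) ⋈[f=a] σ[a<=8](γ[v; COUNT(*)→a](U))))) → 2

E1 and E2 produce the same multiset:
v | a | e | b
s | 1 | 7 | 1
t | 1 | 7 | 1

yes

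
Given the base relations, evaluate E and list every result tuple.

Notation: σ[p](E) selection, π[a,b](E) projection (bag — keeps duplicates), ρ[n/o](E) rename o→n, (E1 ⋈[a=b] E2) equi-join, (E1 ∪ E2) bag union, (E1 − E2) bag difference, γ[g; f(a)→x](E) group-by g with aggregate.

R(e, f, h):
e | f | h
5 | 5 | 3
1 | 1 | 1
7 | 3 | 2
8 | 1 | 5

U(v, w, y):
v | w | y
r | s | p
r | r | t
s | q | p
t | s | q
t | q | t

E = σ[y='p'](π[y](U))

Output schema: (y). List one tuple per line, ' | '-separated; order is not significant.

Row counts bottom-up:
  U → 5
  π[y](U) → 5
  σ[y='p'](π[y](U)) → 2

== RESULT ==
y
p
p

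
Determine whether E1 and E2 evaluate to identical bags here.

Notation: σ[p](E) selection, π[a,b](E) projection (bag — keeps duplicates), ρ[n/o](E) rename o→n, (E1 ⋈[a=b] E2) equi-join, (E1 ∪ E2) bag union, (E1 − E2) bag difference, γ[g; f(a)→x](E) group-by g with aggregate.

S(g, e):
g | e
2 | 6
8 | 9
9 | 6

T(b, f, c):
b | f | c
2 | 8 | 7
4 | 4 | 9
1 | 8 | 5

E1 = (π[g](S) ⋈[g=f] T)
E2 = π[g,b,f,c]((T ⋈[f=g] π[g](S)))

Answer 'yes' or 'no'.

E1 per-node cardinality:
  S → 3
  π[g](S) → 3
  T → 3
  (π[g](S) ⋈[g=f] T) → 2
E2 per-node cardinality:
  T → 3
  S → 3
  π[g](S) → 3
  (T ⋈[f=g] π[g](S)) → 2
  π[g,b,f,c]((T ⋈[f=g] π[g](S))) → 2

E1 and E2 produce the same multiset:
g | b | f | c
8 | 1 | 8 | 5
8 | 2 | 8 | 7

yes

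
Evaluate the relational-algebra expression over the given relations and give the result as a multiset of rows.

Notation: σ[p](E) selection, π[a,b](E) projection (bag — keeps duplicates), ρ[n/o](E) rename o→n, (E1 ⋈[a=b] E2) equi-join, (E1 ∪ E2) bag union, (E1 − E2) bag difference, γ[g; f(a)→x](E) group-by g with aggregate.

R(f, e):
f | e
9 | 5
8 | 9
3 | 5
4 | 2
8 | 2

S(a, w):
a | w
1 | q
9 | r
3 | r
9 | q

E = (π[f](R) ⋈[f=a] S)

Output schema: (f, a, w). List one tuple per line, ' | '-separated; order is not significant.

Row counts bottom-up:
  R → 5
  π[f](R) → 5
  S → 4
  (π[f](R) ⋈[f=a] S) → 3

== RESULT ==
f | a | w
3 | 3 | r
9 | 9 | q
9 | 9 | r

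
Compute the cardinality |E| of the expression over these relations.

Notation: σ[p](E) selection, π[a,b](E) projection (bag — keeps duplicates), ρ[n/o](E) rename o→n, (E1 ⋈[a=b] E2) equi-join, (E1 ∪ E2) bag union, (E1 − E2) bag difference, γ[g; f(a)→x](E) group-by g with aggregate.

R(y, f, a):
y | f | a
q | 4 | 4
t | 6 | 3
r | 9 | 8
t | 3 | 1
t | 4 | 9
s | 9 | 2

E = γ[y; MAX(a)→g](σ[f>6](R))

Row counts bottom-up:
  R → 6
  σ[f>6](R) → 2
  γ[y; MAX(a)→g](σ[f>6](R)) → 2

|E| = 2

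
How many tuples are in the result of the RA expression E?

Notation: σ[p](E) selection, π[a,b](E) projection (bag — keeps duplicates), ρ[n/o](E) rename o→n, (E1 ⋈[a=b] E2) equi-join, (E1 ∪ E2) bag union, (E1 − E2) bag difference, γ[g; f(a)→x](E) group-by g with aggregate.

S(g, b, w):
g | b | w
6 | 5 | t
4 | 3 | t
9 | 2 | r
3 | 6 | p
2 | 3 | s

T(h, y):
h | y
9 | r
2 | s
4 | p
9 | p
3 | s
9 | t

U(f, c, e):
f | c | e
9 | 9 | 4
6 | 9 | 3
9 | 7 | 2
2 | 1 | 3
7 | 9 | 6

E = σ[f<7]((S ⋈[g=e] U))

Row counts bottom-up:
  S → 5
  U → 5
  (S ⋈[g=e] U) → 5
  σ[f<7]((S ⋈[g=e] U)) → 2

|E| = 2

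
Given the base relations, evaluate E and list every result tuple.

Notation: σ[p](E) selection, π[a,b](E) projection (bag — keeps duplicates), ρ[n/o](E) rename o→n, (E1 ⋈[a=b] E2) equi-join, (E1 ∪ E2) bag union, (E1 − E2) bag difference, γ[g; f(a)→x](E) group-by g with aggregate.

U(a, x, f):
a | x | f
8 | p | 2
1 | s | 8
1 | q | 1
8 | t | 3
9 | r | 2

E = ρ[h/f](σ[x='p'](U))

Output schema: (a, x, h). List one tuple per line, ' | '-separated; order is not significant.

Row counts bottom-up:
  U → 5
  σ[x='p'](U) → 1
  ρ[h/f](σ[x='p'](U)) → 1

== RESULT ==
a | x | h
8 | p | 2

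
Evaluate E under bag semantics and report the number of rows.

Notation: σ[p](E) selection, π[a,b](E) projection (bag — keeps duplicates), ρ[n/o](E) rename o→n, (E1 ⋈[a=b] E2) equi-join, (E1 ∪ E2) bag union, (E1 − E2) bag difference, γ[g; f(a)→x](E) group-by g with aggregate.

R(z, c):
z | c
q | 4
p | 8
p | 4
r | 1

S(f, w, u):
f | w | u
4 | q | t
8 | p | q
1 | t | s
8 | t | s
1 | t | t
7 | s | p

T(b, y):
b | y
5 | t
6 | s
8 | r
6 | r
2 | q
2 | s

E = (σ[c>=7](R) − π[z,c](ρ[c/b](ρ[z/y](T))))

Stepwise |·|:
  R → 4
  σ[c>=7](R) → 1
  T → 6
  ρ[z/y](T) → 6
  ρ[c/b](ρ[z/y](T)) → 6
  π[z,c](ρ[c/b](ρ[z/y](T))) → 6
  (σ[c>=7](R) − π[z,c](ρ[c/b](ρ[z/y](T)))) → 1

|E| = 1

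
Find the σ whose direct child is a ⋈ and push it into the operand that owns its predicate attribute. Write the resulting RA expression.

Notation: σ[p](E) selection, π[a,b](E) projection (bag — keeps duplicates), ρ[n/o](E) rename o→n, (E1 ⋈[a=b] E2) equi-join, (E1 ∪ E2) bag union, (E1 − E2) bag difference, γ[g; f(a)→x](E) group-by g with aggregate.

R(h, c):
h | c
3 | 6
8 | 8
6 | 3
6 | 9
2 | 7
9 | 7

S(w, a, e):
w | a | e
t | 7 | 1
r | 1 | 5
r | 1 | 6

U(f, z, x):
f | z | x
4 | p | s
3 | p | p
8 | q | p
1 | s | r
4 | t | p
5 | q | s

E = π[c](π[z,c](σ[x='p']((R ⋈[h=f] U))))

σ filters on x, owned by the right side.
E' = π[c](π[z,c]((R ⋈[h=f] σ[x='p'](U))))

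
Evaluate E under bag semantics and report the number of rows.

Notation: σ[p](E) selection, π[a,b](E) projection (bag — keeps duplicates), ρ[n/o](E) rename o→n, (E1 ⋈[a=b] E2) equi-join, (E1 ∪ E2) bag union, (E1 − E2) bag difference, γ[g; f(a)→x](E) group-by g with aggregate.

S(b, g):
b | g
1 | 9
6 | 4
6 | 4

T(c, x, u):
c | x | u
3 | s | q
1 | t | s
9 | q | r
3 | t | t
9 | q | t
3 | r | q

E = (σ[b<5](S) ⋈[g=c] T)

Row counts bottom-up:
  S → 3
  σ[b<5](S) → 1
  T → 6
  (σ[b<5](S) ⋈[g=c] T) → 2

|E| = 2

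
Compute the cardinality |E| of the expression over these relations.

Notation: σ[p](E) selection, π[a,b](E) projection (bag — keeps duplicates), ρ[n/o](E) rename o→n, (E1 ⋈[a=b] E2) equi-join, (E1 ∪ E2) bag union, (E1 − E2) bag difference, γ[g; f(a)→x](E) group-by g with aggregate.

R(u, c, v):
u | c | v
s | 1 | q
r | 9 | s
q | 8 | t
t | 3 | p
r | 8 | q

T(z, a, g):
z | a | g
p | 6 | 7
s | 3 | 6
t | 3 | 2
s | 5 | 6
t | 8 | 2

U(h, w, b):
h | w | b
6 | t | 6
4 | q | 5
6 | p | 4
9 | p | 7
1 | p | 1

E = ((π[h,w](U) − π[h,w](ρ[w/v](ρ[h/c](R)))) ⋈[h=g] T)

Stepwise |·|:
  U → 5
  π[h,w](U) → 5
  R → 5
  ρ[h/c](R) → 5
  ρ[w/v](ρ[h/c](R)) → 5
  π[h,w](ρ[w/v](ρ[h/c](R))) → 5
  (π[h,w](U) − π[h,w](ρ[w/v](ρ[h/c](R)))) → 5
  T → 5
  ((π[h,w](U) − π[h,w](ρ[w/v](ρ[h/c](R)))) ⋈[h=g] T) → 4

|E| = 4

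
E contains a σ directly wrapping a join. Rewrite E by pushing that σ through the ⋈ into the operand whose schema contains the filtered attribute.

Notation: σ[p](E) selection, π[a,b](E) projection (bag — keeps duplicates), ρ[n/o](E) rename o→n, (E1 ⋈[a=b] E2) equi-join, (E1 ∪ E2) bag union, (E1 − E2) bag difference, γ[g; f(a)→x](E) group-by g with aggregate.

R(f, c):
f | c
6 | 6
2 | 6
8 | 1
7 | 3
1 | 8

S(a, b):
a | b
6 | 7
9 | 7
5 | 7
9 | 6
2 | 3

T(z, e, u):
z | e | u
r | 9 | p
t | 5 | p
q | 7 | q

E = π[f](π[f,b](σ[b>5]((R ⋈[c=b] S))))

σ filters on b, owned by the right side.
E' = π[f](π[f,b]((R ⋈[c=b] σ[b>5](S))))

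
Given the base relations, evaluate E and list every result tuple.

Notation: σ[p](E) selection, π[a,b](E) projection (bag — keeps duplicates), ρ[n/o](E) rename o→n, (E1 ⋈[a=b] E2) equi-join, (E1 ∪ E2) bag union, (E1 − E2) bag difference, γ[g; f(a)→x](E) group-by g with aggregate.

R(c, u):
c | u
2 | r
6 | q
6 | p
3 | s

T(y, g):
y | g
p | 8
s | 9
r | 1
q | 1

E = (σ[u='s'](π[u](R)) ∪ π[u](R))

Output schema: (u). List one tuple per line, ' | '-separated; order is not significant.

Per-node cardinality:
  R → 4
  π[u](R) → 4
  σ[u='s'](π[u](R)) → 1
  R → 4
  π[u](R) → 4
  (σ[u='s'](π[u](R)) ∪ π[u](R)) → 5

== RESULT ==
u
p
q
r
s
s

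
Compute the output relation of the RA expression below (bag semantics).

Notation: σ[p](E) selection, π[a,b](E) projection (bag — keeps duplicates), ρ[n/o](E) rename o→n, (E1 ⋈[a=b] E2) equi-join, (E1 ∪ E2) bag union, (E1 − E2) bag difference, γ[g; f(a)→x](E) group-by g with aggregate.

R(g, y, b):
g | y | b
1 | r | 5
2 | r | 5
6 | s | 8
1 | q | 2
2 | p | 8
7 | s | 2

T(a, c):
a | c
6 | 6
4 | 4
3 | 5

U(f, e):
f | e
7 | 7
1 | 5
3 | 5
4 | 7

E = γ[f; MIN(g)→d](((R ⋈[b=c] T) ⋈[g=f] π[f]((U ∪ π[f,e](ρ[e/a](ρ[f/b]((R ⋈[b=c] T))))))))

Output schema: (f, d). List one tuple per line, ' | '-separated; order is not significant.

Per-node cardinality:
  R → 6
  T → 3
  (R ⋈[b=c] T) → 2
  U → 4
  R → 6
  T → 3
  (R ⋈[b=c] T) → 2
  ρ[f/b]((R ⋈[b=c] T)) → 2
  ρ[e/a](ρ[f/b]((R ⋈[b=c] T))) → 2
  π[f,e](ρ[e/a](ρ[f/b]((R ⋈[b=c] T)))) → 2
  (U ∪ π[f,e](ρ[e/a](ρ[f/b]((R ⋈[b=c] T))))) → 6
  π[f]((U ∪ π[f,e](ρ[e/a](ρ[f/b]((R ⋈[b=c] T)))))) → 6
  ((R ⋈[b=c] T) ⋈[g=f] π[f]((U ∪ π[f,e](ρ[e/a](ρ[f/b]((R ⋈[b=c] T))))))) → 1
  γ[f; MIN(g)→d](((R ⋈[b=c] T) ⋈[g=f] π[f]((U ∪ π[f,e](ρ[e/a](ρ[f/b]((R ⋈[b=c] T)))))))) → 1

== RESULT ==
f | d
1 | 1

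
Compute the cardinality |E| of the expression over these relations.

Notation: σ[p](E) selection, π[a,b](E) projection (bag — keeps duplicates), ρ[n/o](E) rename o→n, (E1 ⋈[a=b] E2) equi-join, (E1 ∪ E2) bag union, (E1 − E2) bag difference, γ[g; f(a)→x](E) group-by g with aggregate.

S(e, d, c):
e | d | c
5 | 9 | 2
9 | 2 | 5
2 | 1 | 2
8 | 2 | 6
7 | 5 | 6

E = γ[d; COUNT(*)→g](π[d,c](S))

Stepwise |·|:
  S → 5
  π[d,c](S) → 5
  γ[d; COUNT(*)→g](π[d,c](S)) → 4

|E| = 4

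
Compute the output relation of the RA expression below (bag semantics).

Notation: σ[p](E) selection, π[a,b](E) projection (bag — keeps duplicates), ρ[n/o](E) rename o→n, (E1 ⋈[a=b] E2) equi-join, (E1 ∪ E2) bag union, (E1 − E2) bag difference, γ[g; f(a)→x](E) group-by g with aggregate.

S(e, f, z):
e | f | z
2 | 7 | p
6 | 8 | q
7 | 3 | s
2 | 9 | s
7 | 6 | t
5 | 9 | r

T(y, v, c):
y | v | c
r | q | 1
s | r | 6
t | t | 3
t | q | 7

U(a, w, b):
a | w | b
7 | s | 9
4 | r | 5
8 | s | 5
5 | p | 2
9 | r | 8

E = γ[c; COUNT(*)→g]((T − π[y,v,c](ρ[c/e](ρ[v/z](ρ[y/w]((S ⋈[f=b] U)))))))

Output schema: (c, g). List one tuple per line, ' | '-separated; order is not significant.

Row counts bottom-up:
  T → 4
  S → 6
  U → 5
  (S ⋈[f=b] U) → 3
  ρ[y/w]((S ⋈[f=b] U)) → 3
  ρ[v/z](ρ[y/w]((S ⋈[f=b] U))) → 3
  ρ[c/e](ρ[v/z](ρ[y/w]((S ⋈[f=b] U)))) → 3
  π[y,v,c](ρ[c/e](ρ[v/z](ρ[y/w]((S ⋈[f=b] U))))) → 3
  (T − π[y,v,c](ρ[c/e](ρ[v/z](ρ[y/w]((S ⋈[f=b] U)))))) → 4
  γ[c; COUNT(*)→g]((T − π[y,v,c](ρ[c/e](ρ[v/z](ρ[y/w]((S ⋈[f=b] U))))))) → 4

== RESULT ==
c | g
1 | 1
3 | 1
6 | 1
7 | 1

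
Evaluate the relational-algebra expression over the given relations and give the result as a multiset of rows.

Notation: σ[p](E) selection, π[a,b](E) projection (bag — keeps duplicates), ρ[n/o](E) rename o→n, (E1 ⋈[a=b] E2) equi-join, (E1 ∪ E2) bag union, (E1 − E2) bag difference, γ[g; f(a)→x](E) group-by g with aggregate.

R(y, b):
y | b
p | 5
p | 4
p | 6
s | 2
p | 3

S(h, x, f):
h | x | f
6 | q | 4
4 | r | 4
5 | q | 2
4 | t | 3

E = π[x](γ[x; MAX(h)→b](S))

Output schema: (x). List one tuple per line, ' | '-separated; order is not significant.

Stepwise |·|:
  S → 4
  γ[x; MAX(h)→b](S) → 3
  π[x](γ[x; MAX(h)→b](S)) → 3

== RESULT ==
x
q
r
t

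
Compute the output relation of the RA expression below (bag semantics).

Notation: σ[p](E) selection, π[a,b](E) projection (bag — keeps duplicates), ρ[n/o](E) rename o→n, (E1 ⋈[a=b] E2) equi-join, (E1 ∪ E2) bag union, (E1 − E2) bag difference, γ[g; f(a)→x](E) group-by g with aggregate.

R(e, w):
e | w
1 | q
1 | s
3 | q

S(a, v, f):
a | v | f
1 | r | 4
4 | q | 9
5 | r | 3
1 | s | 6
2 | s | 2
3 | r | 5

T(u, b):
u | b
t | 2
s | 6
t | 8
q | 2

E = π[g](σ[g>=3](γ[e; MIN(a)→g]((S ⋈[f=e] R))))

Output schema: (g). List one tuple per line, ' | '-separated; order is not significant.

Per-node cardinality:
  S → 6
  R → 3
  (S ⋈[f=e] R) → 1
  γ[e; MIN(a)→g]((S ⋈[f=e] R)) → 1
  σ[g>=3](γ[e; MIN(a)→g]((S ⋈[f=e] R))) → 1
  π[g](σ[g>=3](γ[e; MIN(a)→g]((S ⋈[f=e] R)))) → 1

== RESULT ==
g
5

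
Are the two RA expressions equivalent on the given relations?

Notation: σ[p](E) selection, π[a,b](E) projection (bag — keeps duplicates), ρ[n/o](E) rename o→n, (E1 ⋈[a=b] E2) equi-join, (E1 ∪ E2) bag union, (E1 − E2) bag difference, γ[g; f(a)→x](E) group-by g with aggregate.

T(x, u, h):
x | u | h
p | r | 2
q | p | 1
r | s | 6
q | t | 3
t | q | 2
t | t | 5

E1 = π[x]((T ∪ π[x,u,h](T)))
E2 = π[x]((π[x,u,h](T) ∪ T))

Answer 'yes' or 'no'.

E1 subexpression sizes:
  T → 6
  T → 6
  π[x,u,h](T) → 6
  (T ∪ π[x,u,h](T)) → 12
  π[x]((T ∪ π[x,u,h](T))) → 12
E2 subexpression sizes:
  T → 6
  π[x,u,h](T) → 6
  T → 6
  (π[x,u,h](T) ∪ T) → 12
  π[x]((π[x,u,h](T) ∪ T)) → 12

E1 and E2 produce the same multiset:
x
p
p
q
q
q
q
r
r
t
t
t
t

yes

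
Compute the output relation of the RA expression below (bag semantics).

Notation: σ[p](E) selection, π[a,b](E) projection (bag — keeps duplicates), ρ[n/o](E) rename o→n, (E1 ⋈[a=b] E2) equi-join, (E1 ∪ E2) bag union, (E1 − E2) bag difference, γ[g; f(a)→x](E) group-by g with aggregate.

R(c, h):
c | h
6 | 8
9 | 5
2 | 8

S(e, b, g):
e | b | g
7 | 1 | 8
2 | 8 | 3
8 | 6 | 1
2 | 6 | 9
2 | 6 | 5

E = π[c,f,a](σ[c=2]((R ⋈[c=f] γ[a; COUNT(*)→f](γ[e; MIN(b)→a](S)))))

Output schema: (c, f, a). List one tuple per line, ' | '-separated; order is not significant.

Per-node cardinality:
  R → 3
  S → 5
  γ[e; MIN(b)→a](S) → 3
  γ[a; COUNT(*)→f](γ[e; MIN(b)→a](S)) → 2
  (R ⋈[c=f] γ[a; COUNT(*)→f](γ[e; MIN(b)→a](S))) → 1
  σ[c=2]((R ⋈[c=f] γ[a; COUNT(*)→f](γ[e; MIN(b)→a](S)))) → 1
  π[c,f,a](σ[c=2]((R ⋈[c=f] γ[a; COUNT(*)→f](γ[e; MIN(b)→a](S))))) → 1

== RESULT ==
c | f | a
2 | 2 | 6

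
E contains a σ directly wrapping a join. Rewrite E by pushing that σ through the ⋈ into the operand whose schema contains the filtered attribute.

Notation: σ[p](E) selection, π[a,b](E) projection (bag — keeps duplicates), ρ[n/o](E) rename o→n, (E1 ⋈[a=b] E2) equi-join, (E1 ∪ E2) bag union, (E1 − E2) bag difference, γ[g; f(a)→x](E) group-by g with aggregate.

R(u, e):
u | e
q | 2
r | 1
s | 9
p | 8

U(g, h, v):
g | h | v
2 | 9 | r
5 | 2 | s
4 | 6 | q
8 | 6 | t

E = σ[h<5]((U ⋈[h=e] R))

σ filters on h, owned by the left side.
E' = (σ[h<5](U) ⋈[h=e] R)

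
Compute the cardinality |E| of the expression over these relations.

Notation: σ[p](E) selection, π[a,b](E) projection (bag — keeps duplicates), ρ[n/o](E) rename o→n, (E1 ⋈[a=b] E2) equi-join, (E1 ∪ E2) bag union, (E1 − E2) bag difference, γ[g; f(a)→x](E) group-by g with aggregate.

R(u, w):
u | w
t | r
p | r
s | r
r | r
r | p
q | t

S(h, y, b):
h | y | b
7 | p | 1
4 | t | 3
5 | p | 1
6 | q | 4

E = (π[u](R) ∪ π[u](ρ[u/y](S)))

Per-node cardinality:
  R → 6
  π[u](R) → 6
  S → 4
  ρ[u/y](S) → 4
  π[u](ρ[u/y](S)) → 4
  (π[u](R) ∪ π[u](ρ[u/y](S))) → 10

|E| = 10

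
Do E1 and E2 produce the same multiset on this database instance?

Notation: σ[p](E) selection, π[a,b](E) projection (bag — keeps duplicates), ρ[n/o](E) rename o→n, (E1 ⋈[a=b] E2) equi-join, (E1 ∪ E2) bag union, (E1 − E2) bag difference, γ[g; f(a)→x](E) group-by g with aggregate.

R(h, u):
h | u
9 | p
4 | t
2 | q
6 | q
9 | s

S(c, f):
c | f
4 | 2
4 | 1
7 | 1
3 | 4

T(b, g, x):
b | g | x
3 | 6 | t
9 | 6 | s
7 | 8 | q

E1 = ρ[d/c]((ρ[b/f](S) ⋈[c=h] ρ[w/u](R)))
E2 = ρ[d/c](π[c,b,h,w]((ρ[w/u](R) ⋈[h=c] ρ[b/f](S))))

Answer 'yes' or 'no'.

E1 stepwise |·|:
  S → 4
  ρ[b/f](S) → 4
  R → 5
  ρ[w/u](R) → 5
  (ρ[b/f](S) ⋈[c=h] ρ[w/u](R)) → 2
  ρ[d/c]((ρ[b/f](S) ⋈[c=h] ρ[w/u](R))) → 2
E2 stepwise |·|:
  R → 5
  ρ[w/u](R) → 5
  S → 4
  ρ[b/f](S) → 4
  (ρ[w/u](R) ⋈[h=c] ρ[b/f](S)) → 2
  π[c,b,h,w]((ρ[w/u](R) ⋈[h=c] ρ[b/f](S))) → 2
  ρ[d/c](π[c,b,h,w]((ρ[w/u](R) ⋈[h=c] ρ[b/f](S)))) → 2

E1 and E2 produce the same multiset:
d | b | h | w
4 | 1 | 4 | t
4 | 2 | 4 | t

yes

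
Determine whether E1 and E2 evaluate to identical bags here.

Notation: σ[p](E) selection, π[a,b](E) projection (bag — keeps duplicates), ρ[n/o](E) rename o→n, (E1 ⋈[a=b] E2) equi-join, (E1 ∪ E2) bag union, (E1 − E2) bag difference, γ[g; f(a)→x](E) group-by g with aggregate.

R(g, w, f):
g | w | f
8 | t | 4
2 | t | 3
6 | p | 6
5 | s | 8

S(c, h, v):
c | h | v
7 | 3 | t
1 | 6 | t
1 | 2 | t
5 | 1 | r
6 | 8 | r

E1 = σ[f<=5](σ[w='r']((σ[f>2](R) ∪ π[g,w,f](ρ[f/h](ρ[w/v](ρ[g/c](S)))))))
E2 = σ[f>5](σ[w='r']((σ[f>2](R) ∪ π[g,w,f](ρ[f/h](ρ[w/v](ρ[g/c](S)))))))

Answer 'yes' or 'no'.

E1 row counts bottom-up:
  R → 4
  σ[f>2](R) → 4
  S → 5
  ρ[g/c](S) → 5
  ρ[w/v](ρ[g/c](S)) → 5
  ρ[f/h](ρ[w/v](ρ[g/c](S))) → 5
  π[g,w,f](ρ[f/h](ρ[w/v](ρ[g/c](S)))) → 5
  (σ[f>2](R) ∪ π[g,w,f](ρ[f/h](ρ[w/v](ρ[g/c](S))))) → 9
  σ[w='r']((σ[f>2](R) ∪ π[g,w,f](ρ[f/h](ρ[w/v](ρ[g/c](S)))))) → 2
  σ[f<=5](σ[w='r']((σ[f>2](R) ∪ π[g,w,f](ρ[f/h](ρ[w/v](ρ[g/c](S))))))) → 1
E2 row counts bottom-up:
  R → 4
  σ[f>2](R) → 4
  S → 5
  ρ[g/c](S) → 5
  ρ[w/v](ρ[g/c](S)) → 5
  ρ[f/h](ρ[w/v](ρ[g/c](S))) → 5
  π[g,w,f](ρ[f/h](ρ[w/v](ρ[g/c](S)))) → 5
  (σ[f>2](R) ∪ π[g,w,f](ρ[f/h](ρ[w/v](ρ[g/c](S))))) → 9
  σ[w='r']((σ[f>2](R) ∪ π[g,w,f](ρ[f/h](ρ[w/v](ρ[g/c](S)))))) → 2
  σ[f>5](σ[w='r']((σ[f>2](R) ∪ π[g,w,f](ρ[f/h](ρ[w/v](ρ[g/c](S))))))) → 1

E1 result:
g | w | f
5 | r | 1
E2 result:
g | w | f
6 | r | 8
Witness: (6, 'r', 8) appears 0× in E1 but 1× in E2.

no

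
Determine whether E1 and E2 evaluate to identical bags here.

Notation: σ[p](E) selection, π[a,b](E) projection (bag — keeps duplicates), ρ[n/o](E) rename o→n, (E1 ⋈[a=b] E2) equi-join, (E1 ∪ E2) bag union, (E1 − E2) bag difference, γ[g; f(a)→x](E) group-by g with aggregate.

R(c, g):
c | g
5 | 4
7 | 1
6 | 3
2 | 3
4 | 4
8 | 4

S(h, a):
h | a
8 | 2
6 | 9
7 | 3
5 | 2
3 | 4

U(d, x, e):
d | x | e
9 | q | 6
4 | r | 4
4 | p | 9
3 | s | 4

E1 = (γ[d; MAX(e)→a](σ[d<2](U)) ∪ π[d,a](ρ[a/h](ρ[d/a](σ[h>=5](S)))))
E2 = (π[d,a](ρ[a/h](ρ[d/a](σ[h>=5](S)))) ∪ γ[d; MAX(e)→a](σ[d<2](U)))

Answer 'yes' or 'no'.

E1 subexpression sizes:
  U → 4
  σ[d<2](U) → 0
  γ[d; MAX(e)→a](σ[d<2](U)) → 0
  S → 5
  σ[h>=5](S) → 4
  ρ[d/a](σ[h>=5](S)) → 4
  ρ[a/h](ρ[d/a](σ[h>=5](S))) → 4
  π[d,a](ρ[a/h](ρ[d/a](σ[h>=5](S)))) → 4
  (γ[d; MAX(e)→a](σ[d<2](U)) ∪ π[d,a](ρ[a/h](ρ[d/a](σ[h>=5](S))))) → 4
E2 subexpression sizes:
  S → 5
  σ[h>=5](S) → 4
  ρ[d/a](σ[h>=5](S)) → 4
  ρ[a/h](ρ[d/a](σ[h>=5](S))) → 4
  π[d,a](ρ[a/h](ρ[d/a](σ[h>=5](S)))) → 4
  U → 4
  σ[d<2](U) → 0
  γ[d; MAX(e)→a](σ[d<2](U)) → 0
  (π[d,a](ρ[a/h](ρ[d/a](σ[h>=5](S)))) ∪ γ[d; MAX(e)→a](σ[d<2](U))) → 4

E1 and E2 produce the same multiset:
d | a
2 | 5
2 | 8
3 | 7
9 | 6

yes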